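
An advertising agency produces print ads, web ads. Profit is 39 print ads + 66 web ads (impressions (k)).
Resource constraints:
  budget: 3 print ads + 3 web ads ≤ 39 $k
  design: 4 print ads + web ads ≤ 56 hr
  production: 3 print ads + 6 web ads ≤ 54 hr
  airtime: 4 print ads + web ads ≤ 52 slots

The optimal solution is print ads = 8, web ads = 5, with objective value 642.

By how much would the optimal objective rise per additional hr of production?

Check each constraint at x*: budget 39/39 (tight); design 37/56 (slack 19); production 54/54 (tight); airtime 37/52 (slack 15).
By complementary slackness, y = 0 for the non-binding constraints.
Dual feasibility on the basic columns requires 3·y_budget + 3·y_production = 39, 3·y_budget + 6·y_production = 66.
→ y_budget = 4 and y_production = 9.
Shadow price of production = 9.

9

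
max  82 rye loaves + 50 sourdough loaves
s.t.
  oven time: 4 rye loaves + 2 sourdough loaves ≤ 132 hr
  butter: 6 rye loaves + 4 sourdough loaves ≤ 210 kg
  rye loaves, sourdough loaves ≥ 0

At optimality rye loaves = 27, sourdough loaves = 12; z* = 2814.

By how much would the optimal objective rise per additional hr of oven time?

At the optimum: oven time uses 132 of 132 (binding); butter uses 210 of 210 (binding).
Dual feasibility on the basic columns requires 4·y_oven time + 6·y_butter = 82, 2·y_oven time + 4·y_butter = 50.
Solving: y_oven time = 7, y_butter = 9.
Shadow price of oven time = 7.

7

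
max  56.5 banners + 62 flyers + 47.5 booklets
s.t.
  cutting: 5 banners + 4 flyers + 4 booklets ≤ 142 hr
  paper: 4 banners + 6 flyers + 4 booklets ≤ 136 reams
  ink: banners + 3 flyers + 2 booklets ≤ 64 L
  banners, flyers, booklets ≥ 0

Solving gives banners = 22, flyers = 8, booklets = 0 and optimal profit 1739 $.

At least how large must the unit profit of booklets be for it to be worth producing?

50

At the optimum: cutting uses 142 of 142 (binding); paper uses 136 of 136 (binding); ink uses 46 of 64 (slack = 18).
Slack constraints have shadow price 0 (complementary slackness).
The binding rows give the dual system: 5·y_cutting + 4·y_paper = 56.5 and 4·y_cutting + 6·y_paper = 62.
Solving: y_cutting = 6.5, y_paper = 6.
booklets enters the basis when its profit ≥ yᵀa₃ = 6.5·4 + 6·4 = 50.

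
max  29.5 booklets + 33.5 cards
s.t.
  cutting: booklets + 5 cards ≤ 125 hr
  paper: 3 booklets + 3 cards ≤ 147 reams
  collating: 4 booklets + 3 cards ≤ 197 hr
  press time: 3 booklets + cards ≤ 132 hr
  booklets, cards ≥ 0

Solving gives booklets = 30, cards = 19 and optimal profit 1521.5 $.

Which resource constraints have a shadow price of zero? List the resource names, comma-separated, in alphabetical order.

collating, press time

cutting: 125/125 (binding)
paper: 147/147 (binding)
collating: 177/197 (slack 20)
press time: 109/132 (slack 23)
By complementary slackness, a constraint with positive slack has shadow price 0 → collating, press time.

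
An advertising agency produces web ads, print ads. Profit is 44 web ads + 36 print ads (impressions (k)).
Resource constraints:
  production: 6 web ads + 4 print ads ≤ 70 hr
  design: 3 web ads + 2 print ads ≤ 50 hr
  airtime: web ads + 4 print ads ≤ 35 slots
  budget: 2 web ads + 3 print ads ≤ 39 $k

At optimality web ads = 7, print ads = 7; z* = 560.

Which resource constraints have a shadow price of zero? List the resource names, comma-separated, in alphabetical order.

budget, design

production: 70/70 (binding)
design: 35/50 (slack 15)
airtime: 35/35 (binding)
budget: 35/39 (slack 4)
By complementary slackness, a constraint with positive slack has shadow price 0 → budget, design.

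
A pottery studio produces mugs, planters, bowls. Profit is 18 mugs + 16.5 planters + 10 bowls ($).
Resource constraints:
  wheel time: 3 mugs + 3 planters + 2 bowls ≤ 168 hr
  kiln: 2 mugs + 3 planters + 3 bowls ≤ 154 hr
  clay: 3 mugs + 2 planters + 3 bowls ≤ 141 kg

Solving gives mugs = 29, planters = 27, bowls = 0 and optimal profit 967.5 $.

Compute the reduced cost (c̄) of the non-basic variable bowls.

Check each constraint at x*: wheel time 168/168 (tight); kiln 139/154 (slack 15); clay 141/141 (tight).
Slack constraints have shadow price 0 (complementary slackness).
The binding rows give the dual system: 3·y_wheel time + 3·y_clay = 18 and 3·y_wheel time + 2·y_clay = 16.5.
Solving: y_wheel time = 4.5, y_clay = 1.5.
Reduced cost of bowls: c₃ − yᵀa₃ = 10 − (4.5·2 + 1.5·3) = 10 − 13.5 = -3.5.

-3.5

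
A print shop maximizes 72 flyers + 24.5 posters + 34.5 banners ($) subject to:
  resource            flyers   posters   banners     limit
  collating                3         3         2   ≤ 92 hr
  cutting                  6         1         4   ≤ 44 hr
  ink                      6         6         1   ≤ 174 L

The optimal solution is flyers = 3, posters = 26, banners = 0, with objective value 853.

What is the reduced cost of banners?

At the optimum: collating uses 87 of 92 (slack = 5); cutting uses 44 of 44 (binding); ink uses 174 of 174 (binding).
By complementary slackness, y = 0 for the non-binding constraint.
Dual feasibility on the basic columns requires 6·y_cutting + 6·y_ink = 72, 1·y_cutting + 6·y_ink = 24.5.
Solving: y_cutting = 9.5, y_ink = 2.5.
Reduced cost of banners: c₃ − yᵀa₃ = 34.5 − (9.5·4 + 2.5·1) = 34.5 − 40.5 = -6.

-6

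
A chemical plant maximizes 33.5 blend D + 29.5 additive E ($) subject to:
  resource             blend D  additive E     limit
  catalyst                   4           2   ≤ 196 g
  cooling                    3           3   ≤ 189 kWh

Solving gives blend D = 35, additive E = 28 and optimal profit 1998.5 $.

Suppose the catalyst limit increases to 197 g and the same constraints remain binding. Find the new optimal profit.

2000.5

At the optimum: catalyst uses 196 of 196 (binding); cooling uses 189 of 189 (binding).
The binding rows give the dual system: 4·y_catalyst + 3·y_cooling = 33.5 and 2·y_catalyst + 3·y_cooling = 29.5.
→ y_catalyst = 2 and y_cooling = 8.5.
Δz = y_catalyst·Δb = 2 × (1) = 2, so new z* = 1998.5 + 2 = 2000.5.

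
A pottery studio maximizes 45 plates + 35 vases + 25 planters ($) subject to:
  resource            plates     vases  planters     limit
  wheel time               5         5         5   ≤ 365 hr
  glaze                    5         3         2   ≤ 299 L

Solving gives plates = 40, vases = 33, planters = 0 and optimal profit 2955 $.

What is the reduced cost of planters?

Both wheel time and glaze are binding at x*.
From A_Bᵀ y = c: 5·y_wheel time + 5·y_glaze = 45; 5·y_wheel time + 3·y_glaze = 35.
Solving: y_wheel time = 4, y_glaze = 5.
Reduced cost of planters: c₃ − yᵀa₃ = 25 − (4·5 + 5·2) = 25 − 30 = -5.

-5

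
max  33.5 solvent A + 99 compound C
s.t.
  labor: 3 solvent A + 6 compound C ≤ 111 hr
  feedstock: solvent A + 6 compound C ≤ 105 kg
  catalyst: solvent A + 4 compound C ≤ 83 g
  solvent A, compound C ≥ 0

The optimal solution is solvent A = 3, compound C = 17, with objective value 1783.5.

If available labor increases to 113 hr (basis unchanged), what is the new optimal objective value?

1800.5

Check each constraint at x*: labor 111/111 (tight); feedstock 105/105 (tight); catalyst 71/83 (slack 12).
Since catalyst is not tight, its dual is 0.
The binding rows give the dual system: 3·y_labor + 1·y_feedstock = 33.5 and 6·y_labor + 6·y_feedstock = 99.
Solving: y_labor = 8.5, y_feedstock = 8.
Δz = y_labor·Δb = 8.5 × (2) = 17, so new z* = 1783.5 + 17 = 1800.5.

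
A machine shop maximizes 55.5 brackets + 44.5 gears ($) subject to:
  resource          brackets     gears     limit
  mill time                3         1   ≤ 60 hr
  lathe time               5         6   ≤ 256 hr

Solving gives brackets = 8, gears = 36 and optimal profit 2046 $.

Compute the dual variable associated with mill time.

8.5

Both mill time and lathe time are binding at x*.
The binding rows give the dual system: 3·y_mill time + 5·y_lathe time = 55.5 and 1·y_mill time + 6·y_lathe time = 44.5.
This yields shadow prices y_mill time = 8.5, y_lathe time = 6.
Shadow price of mill time = 8.5.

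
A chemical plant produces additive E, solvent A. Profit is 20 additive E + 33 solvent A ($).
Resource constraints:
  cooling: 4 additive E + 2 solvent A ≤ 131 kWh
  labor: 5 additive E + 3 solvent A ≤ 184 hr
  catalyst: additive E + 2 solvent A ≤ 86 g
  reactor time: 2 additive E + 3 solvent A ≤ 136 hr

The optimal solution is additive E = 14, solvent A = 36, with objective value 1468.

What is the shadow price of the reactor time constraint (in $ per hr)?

7

Check each constraint at x*: cooling 128/131 (slack 3); labor 178/184 (slack 6); catalyst 86/86 (tight); reactor time 136/136 (tight).
By complementary slackness, y = 0 for the non-binding constraints.
Dual feasibility on the basic columns requires 1·y_catalyst + 2·y_reactor time = 20, 2·y_catalyst + 3·y_reactor time = 33.
This yields shadow prices y_catalyst = 6, y_reactor time = 7.
Shadow price of reactor time = 7.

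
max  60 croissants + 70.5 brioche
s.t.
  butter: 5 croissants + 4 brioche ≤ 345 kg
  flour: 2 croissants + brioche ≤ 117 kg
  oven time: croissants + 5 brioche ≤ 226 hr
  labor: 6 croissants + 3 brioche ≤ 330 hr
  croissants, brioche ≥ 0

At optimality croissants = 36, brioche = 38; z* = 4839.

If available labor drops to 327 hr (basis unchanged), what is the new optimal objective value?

Binding: oven time and labor. Non-binding: butter (13 unused), flour (7 unused).
Since butter, flour are not tight, their duals are 0.
Dual feasibility on the basic columns requires 1·y_oven time + 6·y_labor = 60, 5·y_oven time + 3·y_labor = 70.5.
→ y_oven time = 9 and y_labor = 8.5.
Δz = y_labor·Δb = 8.5 × (-3) = -25.5, so new z* = 4839 − 25.5 = 4813.5.

4813.5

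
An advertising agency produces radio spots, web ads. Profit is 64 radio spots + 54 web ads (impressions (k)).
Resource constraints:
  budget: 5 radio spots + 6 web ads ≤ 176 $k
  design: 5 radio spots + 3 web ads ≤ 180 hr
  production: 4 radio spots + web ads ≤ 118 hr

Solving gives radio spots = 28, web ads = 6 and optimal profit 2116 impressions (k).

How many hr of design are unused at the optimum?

design used = 5·28 + 3·6 = 158; slack = 180 − 158 = 22.

22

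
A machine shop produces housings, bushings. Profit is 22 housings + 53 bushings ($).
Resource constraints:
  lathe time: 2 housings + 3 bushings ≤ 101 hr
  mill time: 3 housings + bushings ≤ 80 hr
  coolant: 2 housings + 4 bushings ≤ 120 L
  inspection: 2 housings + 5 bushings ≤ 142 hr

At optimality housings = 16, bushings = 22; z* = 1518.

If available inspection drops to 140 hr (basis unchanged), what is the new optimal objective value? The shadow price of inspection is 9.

1500

Δb = -2, so new z* = 1518 + (9)·(-2) = 1518 − 18 = 1500.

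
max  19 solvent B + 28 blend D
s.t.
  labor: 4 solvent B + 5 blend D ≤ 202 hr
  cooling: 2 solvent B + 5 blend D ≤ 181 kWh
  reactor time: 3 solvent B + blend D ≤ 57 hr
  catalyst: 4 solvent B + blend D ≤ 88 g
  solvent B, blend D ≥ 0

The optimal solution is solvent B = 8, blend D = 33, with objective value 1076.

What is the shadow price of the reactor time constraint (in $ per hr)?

At the optimum: labor uses 197 of 202 (slack = 5); cooling uses 181 of 181 (binding); reactor time uses 57 of 57 (binding); catalyst uses 65 of 88 (slack = 23).
Since labor, catalyst are not tight, their duals are 0.
Dual feasibility on the basic columns requires 2·y_cooling + 3·y_reactor time = 19, 5·y_cooling + 1·y_reactor time = 28.
→ y_cooling = 5 and y_reactor time = 3.
Shadow price of reactor time = 3.

3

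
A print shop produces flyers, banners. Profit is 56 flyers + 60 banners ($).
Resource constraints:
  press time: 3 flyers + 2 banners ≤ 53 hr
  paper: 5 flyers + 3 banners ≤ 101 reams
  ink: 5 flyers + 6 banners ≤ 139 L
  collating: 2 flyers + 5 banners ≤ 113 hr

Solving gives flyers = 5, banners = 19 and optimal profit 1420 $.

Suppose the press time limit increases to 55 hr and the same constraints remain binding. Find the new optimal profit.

1429

Binding: press time and ink. Non-binding: paper (19 unused), collating (8 unused).
Since paper, collating are not tight, their duals are 0.
The binding rows give the dual system: 3·y_press time + 5·y_ink = 56 and 2·y_press time + 6·y_ink = 60.
→ y_press time = 4.5 and y_ink = 8.5.
Δz = y_press time·Δb = 4.5 × (2) = 9, so new z* = 1420 + 9 = 1429.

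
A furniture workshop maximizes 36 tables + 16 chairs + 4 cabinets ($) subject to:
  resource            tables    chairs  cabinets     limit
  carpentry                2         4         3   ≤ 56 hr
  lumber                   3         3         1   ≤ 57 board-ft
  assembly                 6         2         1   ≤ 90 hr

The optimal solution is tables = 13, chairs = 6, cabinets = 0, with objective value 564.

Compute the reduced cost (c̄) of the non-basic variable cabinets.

-3

Check each constraint at x*: carpentry 50/56 (slack 6); lumber 57/57 (tight); assembly 90/90 (tight).
Slack constraints have shadow price 0 (complementary slackness).
The binding rows give the dual system: 3·y_lumber + 6·y_assembly = 36 and 3·y_lumber + 2·y_assembly = 16.
→ y_lumber = 2 and y_assembly = 5.
Reduced cost of cabinets: c₃ − yᵀa₃ = 4 − (2·1 + 5·1) = 4 − 7 = -3.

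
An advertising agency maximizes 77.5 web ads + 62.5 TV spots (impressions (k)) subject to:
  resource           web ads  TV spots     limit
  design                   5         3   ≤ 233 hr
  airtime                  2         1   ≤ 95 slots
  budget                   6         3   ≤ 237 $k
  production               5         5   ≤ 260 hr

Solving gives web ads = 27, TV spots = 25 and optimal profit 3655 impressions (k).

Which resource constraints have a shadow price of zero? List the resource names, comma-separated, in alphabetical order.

airtime, design

design: 210/233 (slack 23)
airtime: 79/95 (slack 16)
budget: 237/237 (binding)
production: 260/260 (binding)
By complementary slackness, a constraint with positive slack has shadow price 0 → airtime, design.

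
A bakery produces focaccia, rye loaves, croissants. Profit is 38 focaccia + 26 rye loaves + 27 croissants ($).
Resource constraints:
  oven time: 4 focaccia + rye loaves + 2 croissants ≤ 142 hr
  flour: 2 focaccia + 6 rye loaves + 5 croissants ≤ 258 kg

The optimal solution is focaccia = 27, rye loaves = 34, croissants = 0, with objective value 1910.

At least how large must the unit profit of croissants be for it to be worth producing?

31

Check each constraint at x*: oven time 142/142 (tight); flour 258/258 (tight).
The binding rows give the dual system: 4·y_oven time + 2·y_flour = 38 and 1·y_oven time + 6·y_flour = 26.
→ y_oven time = 8 and y_flour = 3.
croissants enters the basis when its profit ≥ yᵀa₃ = 8·2 + 3·5 = 31.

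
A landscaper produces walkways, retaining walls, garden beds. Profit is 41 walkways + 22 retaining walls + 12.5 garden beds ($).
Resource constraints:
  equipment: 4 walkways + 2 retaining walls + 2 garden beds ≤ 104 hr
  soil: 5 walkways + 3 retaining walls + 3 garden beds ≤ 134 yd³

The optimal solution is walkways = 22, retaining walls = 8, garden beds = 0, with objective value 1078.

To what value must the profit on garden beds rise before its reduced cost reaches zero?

Check each constraint at x*: equipment 104/104 (tight); soil 134/134 (tight).
From A_Bᵀ y = c: 4·y_equipment + 5·y_soil = 41; 2·y_equipment + 3·y_soil = 22.
→ y_equipment = 6.5 and y_soil = 3.
garden beds enters the basis when its profit ≥ yᵀa₃ = 6.5·2 + 3·3 = 22.

22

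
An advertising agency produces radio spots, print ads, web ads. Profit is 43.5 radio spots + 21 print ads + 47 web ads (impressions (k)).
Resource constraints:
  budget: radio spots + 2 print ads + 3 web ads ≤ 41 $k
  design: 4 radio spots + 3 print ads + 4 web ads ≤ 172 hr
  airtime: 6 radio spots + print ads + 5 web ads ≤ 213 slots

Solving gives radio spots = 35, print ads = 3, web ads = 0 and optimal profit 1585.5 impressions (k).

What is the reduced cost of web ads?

-5.5

Binding: budget and airtime. Non-binding: design (23 unused).
Slack constraints have shadow price 0 (complementary slackness).
The binding rows give the dual system: 1·y_budget + 6·y_airtime = 43.5 and 2·y_budget + 1·y_airtime = 21.
Solving: y_budget = 7.5, y_airtime = 6.
Reduced cost of web ads: c₃ − yᵀa₃ = 47 − (7.5·3 + 6·5) = 47 − 52.5 = -5.5.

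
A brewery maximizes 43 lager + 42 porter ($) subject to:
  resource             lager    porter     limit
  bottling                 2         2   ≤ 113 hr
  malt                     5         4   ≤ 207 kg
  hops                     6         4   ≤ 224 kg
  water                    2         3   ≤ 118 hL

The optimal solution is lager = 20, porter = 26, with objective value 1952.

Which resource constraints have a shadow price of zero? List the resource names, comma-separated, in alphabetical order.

bottling: 92/113 (slack 21)
malt: 204/207 (slack 3)
hops: 224/224 (binding)
water: 118/118 (binding)
By complementary slackness, a constraint with positive slack has shadow price 0 → bottling, malt.

bottling, malt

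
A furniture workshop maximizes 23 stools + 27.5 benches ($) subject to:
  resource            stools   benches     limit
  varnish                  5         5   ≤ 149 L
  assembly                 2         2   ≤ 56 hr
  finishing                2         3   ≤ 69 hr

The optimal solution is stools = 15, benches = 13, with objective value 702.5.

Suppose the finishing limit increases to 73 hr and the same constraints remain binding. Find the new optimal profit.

At the optimum: varnish uses 140 of 149 (slack = 9); assembly uses 56 of 56 (binding); finishing uses 69 of 69 (binding).
By complementary slackness, y = 0 for the non-binding constraint.
From A_Bᵀ y = c: 2·y_assembly + 2·y_finishing = 23; 2·y_assembly + 3·y_finishing = 27.5.
This yields shadow prices y_assembly = 7, y_finishing = 4.5.
Δz = y_finishing·Δb = 4.5 × (4) = 18, so new z* = 702.5 + 18 = 720.5.

720.5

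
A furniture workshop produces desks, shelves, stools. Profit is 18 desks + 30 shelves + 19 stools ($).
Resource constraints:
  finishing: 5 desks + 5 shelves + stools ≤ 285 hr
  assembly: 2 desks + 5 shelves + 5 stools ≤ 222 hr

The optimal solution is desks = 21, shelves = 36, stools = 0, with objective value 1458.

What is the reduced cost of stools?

-3

At the optimum: finishing uses 285 of 285 (binding); assembly uses 222 of 222 (binding).
Dual feasibility on the basic columns requires 5·y_finishing + 2·y_assembly = 18, 5·y_finishing + 5·y_assembly = 30.
This yields shadow prices y_finishing = 2, y_assembly = 4.
Reduced cost of stools: c₃ − yᵀa₃ = 19 − (2·1 + 4·5) = 19 − 22 = -3.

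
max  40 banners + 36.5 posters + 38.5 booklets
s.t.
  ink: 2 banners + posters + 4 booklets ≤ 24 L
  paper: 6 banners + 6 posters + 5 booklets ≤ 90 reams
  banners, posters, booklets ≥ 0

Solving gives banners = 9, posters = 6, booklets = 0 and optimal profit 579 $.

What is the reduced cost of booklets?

Both ink and paper are binding at x*.
Dual feasibility on the basic columns requires 2·y_ink + 6·y_paper = 40, 1·y_ink + 6·y_paper = 36.5.
This yields shadow prices y_ink = 3.5, y_paper = 5.5.
Reduced cost of booklets: c₃ − yᵀa₃ = 38.5 − (3.5·4 + 5.5·5) = 38.5 − 41.5 = -3.

-3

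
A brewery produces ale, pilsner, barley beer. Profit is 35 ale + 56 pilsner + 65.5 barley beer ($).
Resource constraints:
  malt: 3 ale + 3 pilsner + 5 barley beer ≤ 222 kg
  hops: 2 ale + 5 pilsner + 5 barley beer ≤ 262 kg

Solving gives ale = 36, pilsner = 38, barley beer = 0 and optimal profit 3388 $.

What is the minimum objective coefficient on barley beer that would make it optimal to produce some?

70

Both malt and hops are binding at x*.
Dual feasibility on the basic columns requires 3·y_malt + 2·y_hops = 35, 3·y_malt + 5·y_hops = 56.
This yields shadow prices y_malt = 7, y_hops = 7.
barley beer enters the basis when its profit ≥ yᵀa₃ = 7·5 + 7·5 = 70.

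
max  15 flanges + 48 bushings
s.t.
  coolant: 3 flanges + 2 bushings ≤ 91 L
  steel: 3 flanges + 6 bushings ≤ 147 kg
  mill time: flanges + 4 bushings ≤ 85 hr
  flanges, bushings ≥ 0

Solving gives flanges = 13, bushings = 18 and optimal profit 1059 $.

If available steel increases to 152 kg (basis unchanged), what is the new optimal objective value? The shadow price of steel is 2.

Δb = 5, so new z* = 1059 + (2)·(5) = 1059 + 10 = 1069.

1069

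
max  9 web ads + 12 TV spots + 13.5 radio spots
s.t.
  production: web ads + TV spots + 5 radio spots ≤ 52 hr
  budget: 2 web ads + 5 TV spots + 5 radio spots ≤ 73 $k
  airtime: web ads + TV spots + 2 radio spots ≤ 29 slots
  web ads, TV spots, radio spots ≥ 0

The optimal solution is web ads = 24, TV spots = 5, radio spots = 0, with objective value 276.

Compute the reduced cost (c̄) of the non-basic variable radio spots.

-5.5

Check each constraint at x*: production 29/52 (slack 23); budget 73/73 (tight); airtime 29/29 (tight).
By complementary slackness, y = 0 for the non-binding constraint.
Dual feasibility on the basic columns requires 2·y_budget + 1·y_airtime = 9, 5·y_budget + 1·y_airtime = 12.
→ y_budget = 1 and y_airtime = 7.
Reduced cost of radio spots: c₃ − yᵀa₃ = 13.5 − (1·5 + 7·2) = 13.5 − 19 = -5.5.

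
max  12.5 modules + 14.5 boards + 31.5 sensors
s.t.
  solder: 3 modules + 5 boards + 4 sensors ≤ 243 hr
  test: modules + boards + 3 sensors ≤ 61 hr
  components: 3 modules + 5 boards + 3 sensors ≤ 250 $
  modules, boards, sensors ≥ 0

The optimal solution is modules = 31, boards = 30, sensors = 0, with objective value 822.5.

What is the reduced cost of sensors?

-1

Check each constraint at x*: solder 243/243 (tight); test 61/61 (tight); components 243/250 (slack 7).
Since components is not tight, its dual is 0.
The binding rows give the dual system: 3·y_solder + 1·y_test = 12.5 and 5·y_solder + 1·y_test = 14.5.
Solving: y_solder = 1, y_test = 9.5.
Reduced cost of sensors: c₃ − yᵀa₃ = 31.5 − (1·4 + 9.5·3) = 31.5 − 32.5 = -1.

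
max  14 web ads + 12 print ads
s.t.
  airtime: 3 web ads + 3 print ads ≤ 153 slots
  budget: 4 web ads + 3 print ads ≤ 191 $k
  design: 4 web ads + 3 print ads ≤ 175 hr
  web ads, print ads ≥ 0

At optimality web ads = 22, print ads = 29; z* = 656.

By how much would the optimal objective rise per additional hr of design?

Binding: airtime and design. Non-binding: budget (16 unused).
Slack constraints have shadow price 0 (complementary slackness).
From A_Bᵀ y = c: 3·y_airtime + 4·y_design = 14; 3·y_airtime + 3·y_design = 12.
This yields shadow prices y_airtime = 2, y_design = 2.
Shadow price of design = 2.

2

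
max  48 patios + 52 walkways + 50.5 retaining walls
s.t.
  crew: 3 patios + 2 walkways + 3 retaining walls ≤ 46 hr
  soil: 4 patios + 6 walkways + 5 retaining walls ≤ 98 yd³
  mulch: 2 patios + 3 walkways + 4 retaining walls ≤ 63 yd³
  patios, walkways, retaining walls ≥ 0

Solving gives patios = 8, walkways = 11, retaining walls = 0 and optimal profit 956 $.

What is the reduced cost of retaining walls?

-3.5

At the optimum: crew uses 46 of 46 (binding); soil uses 98 of 98 (binding); mulch uses 49 of 63 (slack = 14).
By complementary slackness, y = 0 for the non-binding constraint.
From A_Bᵀ y = c: 3·y_crew + 4·y_soil = 48; 2·y_crew + 6·y_soil = 52.
Solving: y_crew = 8, y_soil = 6.
Reduced cost of retaining walls: c₃ − yᵀa₃ = 50.5 − (8·3 + 6·5) = 50.5 − 54 = -3.5.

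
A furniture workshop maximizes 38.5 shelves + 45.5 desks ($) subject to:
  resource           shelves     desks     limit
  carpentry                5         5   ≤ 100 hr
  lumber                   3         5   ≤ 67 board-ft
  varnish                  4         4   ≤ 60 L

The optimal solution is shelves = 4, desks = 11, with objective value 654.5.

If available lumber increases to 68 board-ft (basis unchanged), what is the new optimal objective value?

658

Binding: lumber and varnish. Non-binding: carpentry (25 unused).
Slack constraints have shadow price 0 (complementary slackness).
From A_Bᵀ y = c: 3·y_lumber + 4·y_varnish = 38.5; 5·y_lumber + 4·y_varnish = 45.5.
Solving: y_lumber = 3.5, y_varnish = 7.
Δz = y_lumber·Δb = 3.5 × (1) = 3.5, so new z* = 654.5 + 3.5 = 658.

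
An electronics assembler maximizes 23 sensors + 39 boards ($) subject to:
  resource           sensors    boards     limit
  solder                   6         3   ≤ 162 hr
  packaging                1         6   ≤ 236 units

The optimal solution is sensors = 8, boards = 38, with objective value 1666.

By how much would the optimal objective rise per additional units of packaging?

5

At the optimum: solder uses 162 of 162 (binding); packaging uses 236 of 236 (binding).
The binding rows give the dual system: 6·y_solder + 1·y_packaging = 23 and 3·y_solder + 6·y_packaging = 39.
→ y_solder = 3 and y_packaging = 5.
Shadow price of packaging = 5.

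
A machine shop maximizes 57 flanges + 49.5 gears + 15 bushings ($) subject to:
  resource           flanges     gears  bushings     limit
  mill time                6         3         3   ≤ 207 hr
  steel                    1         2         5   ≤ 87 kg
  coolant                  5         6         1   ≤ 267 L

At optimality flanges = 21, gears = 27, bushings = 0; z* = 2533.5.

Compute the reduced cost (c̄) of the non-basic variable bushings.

At the optimum: mill time uses 207 of 207 (binding); steel uses 75 of 87 (slack = 12); coolant uses 267 of 267 (binding).
Since steel is not tight, its dual is 0.
The binding rows give the dual system: 6·y_mill time + 5·y_coolant = 57 and 3·y_mill time + 6·y_coolant = 49.5.
Solving: y_mill time = 4.5, y_coolant = 6.
Reduced cost of bushings: c₃ − yᵀa₃ = 15 − (4.5·3 + 6·1) = 15 − 19.5 = -4.5.

-4.5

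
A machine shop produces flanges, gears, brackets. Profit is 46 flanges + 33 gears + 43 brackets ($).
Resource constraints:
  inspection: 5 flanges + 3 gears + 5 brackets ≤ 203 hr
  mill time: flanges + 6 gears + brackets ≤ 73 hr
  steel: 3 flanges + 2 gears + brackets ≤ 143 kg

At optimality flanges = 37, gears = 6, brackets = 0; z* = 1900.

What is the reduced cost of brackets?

-3

Binding: inspection and mill time. Non-binding: steel (20 unused).
Since steel is not tight, its dual is 0.
Dual feasibility on the basic columns requires 5·y_inspection + 1·y_mill time = 46, 3·y_inspection + 6·y_mill time = 33.
Solving: y_inspection = 9, y_mill time = 1.
Reduced cost of brackets: c₃ − yᵀa₃ = 43 − (9·5 + 1·1) = 43 − 46 = -3.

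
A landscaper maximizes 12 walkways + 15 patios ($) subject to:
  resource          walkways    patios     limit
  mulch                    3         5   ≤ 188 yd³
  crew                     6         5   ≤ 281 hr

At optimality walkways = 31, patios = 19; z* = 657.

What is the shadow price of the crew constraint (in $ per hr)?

Both mulch and crew are binding at x*.
Dual feasibility on the basic columns requires 3·y_mulch + 6·y_crew = 12, 5·y_mulch + 5·y_crew = 15.
→ y_mulch = 2 and y_crew = 1.
Shadow price of crew = 1.

1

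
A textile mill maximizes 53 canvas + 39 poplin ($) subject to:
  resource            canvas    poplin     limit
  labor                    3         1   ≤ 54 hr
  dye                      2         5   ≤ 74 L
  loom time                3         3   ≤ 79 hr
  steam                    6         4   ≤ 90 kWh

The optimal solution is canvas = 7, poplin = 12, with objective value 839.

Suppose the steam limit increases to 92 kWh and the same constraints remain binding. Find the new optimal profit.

Check each constraint at x*: labor 33/54 (slack 21); dye 74/74 (tight); loom time 57/79 (slack 22); steam 90/90 (tight).
By complementary slackness, y = 0 for the non-binding constraints.
Dual feasibility on the basic columns requires 2·y_dye + 6·y_steam = 53, 5·y_dye + 4·y_steam = 39.
→ y_dye = 1 and y_steam = 8.5.
Δz = y_steam·Δb = 8.5 × (2) = 17, so new z* = 839 + 17 = 856.

856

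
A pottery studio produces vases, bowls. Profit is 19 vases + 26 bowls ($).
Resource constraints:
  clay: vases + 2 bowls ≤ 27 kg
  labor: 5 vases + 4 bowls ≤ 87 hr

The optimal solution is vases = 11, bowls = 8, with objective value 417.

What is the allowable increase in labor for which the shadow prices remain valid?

48

Binding constraints: clay, labor. The basis is B = [[1,2],[5,4]] with det -6.
Per unit increase in labor, x* moves by d = (0.3333, -0.1667).
The basis stays optimal until bowls reaches 0; allowable increase = 48 hr.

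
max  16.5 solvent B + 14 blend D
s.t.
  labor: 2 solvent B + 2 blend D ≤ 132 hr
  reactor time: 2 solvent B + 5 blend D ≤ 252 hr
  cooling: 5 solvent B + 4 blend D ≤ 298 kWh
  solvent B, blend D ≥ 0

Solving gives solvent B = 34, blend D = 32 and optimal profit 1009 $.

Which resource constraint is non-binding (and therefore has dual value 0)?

labor: 132/132 (binding)
reactor time: 228/252 (slack 24)
cooling: 298/298 (binding)
By complementary slackness, a constraint with positive slack has shadow price 0 → reactor time.

reactor time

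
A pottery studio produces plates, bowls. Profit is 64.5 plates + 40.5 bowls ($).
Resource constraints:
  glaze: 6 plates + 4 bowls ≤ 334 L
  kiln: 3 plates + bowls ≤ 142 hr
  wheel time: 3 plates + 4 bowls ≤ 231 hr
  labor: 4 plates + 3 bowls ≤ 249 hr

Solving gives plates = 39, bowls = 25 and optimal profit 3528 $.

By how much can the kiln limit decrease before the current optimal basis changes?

7

Binding constraints: glaze, kiln. The basis is B = [[6,4],[3,1]] with det -6.
Per unit decrease in kiln, x* moves by d = (-0.6667, 1).
The basis stays optimal until wheel time becomes binding; allowable decrease = 7 hr.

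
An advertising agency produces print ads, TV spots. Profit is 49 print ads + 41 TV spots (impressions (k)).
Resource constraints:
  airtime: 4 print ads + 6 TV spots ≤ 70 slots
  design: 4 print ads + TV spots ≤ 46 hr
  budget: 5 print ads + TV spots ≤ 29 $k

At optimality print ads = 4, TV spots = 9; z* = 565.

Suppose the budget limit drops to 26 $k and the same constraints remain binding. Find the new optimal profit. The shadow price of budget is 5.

Δb = -3, so new z* = 565 + (5)·(-3) = 565 − 15 = 550.

550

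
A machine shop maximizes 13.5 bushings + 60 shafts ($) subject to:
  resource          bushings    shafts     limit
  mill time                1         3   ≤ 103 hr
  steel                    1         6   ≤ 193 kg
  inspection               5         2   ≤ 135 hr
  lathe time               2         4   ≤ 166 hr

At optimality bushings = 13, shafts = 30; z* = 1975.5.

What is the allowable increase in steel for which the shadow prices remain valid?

13

Binding constraints: mill time, steel. The basis is B = [[1,3],[1,6]] with det 3.
Per unit increase in steel, x* moves by d = (-1, 0.3333).
The basis stays optimal until bushings reaches 0; allowable increase = 13 kg.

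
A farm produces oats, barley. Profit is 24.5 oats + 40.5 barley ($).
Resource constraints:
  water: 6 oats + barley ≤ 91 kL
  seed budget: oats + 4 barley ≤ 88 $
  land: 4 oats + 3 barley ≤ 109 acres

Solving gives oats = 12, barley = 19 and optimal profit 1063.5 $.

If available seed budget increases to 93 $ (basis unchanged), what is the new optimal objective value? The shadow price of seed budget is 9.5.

1111

Δb = 5, so new z* = 1063.5 + (9.5)·(5) = 1063.5 + 47.5 = 1111.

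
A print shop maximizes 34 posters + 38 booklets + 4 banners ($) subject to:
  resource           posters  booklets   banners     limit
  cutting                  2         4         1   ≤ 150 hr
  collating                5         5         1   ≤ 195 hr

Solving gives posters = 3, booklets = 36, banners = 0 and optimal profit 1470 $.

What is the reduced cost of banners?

-4

At the optimum: cutting uses 150 of 150 (binding); collating uses 195 of 195 (binding).
Dual feasibility on the basic columns requires 2·y_cutting + 5·y_collating = 34, 4·y_cutting + 5·y_collating = 38.
→ y_cutting = 2 and y_collating = 6.
Reduced cost of banners: c₃ − yᵀa₃ = 4 − (2·1 + 6·1) = 4 − 8 = -4.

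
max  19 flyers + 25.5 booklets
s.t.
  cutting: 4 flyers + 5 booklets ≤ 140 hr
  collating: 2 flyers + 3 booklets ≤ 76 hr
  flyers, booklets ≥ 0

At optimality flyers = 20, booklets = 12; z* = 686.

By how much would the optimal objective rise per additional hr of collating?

At the optimum: cutting uses 140 of 140 (binding); collating uses 76 of 76 (binding).
Dual feasibility on the basic columns requires 4·y_cutting + 2·y_collating = 19, 5·y_cutting + 3·y_collating = 25.5.
This yields shadow prices y_cutting = 3, y_collating = 3.5.
Shadow price of collating = 3.5.

3.5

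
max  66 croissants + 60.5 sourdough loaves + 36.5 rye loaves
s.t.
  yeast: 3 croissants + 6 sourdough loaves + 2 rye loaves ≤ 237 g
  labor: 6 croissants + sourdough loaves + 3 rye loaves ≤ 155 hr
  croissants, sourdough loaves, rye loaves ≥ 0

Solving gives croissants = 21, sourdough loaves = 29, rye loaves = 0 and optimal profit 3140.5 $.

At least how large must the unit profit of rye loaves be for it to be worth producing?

37.5

Both yeast and labor are binding at x*.
From A_Bᵀ y = c: 3·y_yeast + 6·y_labor = 66; 6·y_yeast + 1·y_labor = 60.5.
Solving: y_yeast = 9, y_labor = 6.5.
rye loaves enters the basis when its profit ≥ yᵀa₃ = 9·2 + 6.5·3 = 37.5.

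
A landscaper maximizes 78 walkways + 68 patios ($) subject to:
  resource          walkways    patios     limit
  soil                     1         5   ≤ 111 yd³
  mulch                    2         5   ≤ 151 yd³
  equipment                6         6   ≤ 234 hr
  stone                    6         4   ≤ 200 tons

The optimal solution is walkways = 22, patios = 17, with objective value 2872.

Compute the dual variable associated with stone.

At the optimum: soil uses 107 of 111 (slack = 4); mulch uses 129 of 151 (slack = 22); equipment uses 234 of 234 (binding); stone uses 200 of 200 (binding).
Slack constraints have shadow price 0 (complementary slackness).
From A_Bᵀ y = c: 6·y_equipment + 6·y_stone = 78; 6·y_equipment + 4·y_stone = 68.
Solving: y_equipment = 8, y_stone = 5.
Shadow price of stone = 5.

5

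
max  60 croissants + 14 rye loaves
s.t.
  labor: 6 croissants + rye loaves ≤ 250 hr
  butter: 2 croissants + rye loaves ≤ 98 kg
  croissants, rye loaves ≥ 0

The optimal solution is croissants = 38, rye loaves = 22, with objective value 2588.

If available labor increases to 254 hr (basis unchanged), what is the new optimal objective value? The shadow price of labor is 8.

2620

Δb = 4, so new z* = 2588 + (8)·(4) = 2588 + 32 = 2620.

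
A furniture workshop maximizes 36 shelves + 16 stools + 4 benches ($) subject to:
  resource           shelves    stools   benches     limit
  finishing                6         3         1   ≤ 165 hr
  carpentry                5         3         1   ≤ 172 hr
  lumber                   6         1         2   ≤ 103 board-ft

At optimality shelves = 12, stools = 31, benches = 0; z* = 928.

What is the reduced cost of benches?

Check each constraint at x*: finishing 165/165 (tight); carpentry 153/172 (slack 19); lumber 103/103 (tight).
Slack constraints have shadow price 0 (complementary slackness).
Dual feasibility on the basic columns requires 6·y_finishing + 6·y_lumber = 36, 3·y_finishing + 1·y_lumber = 16.
→ y_finishing = 5 and y_lumber = 1.
Reduced cost of benches: c₃ − yᵀa₃ = 4 − (5·1 + 1·2) = 4 − 7 = -3.

-3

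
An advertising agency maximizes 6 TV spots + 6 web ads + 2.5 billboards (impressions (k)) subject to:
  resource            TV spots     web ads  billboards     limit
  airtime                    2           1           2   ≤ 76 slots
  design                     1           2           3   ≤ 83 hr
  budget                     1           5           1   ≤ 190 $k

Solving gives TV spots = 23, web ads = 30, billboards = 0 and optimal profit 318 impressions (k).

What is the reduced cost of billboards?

-7.5

Check each constraint at x*: airtime 76/76 (tight); design 83/83 (tight); budget 173/190 (slack 17).
Since budget is not tight, its dual is 0.
From A_Bᵀ y = c: 2·y_airtime + 1·y_design = 6; 1·y_airtime + 2·y_design = 6.
Solving: y_airtime = 2, y_design = 2.
Reduced cost of billboards: c₃ − yᵀa₃ = 2.5 − (2·2 + 2·3) = 2.5 − 10 = -7.5.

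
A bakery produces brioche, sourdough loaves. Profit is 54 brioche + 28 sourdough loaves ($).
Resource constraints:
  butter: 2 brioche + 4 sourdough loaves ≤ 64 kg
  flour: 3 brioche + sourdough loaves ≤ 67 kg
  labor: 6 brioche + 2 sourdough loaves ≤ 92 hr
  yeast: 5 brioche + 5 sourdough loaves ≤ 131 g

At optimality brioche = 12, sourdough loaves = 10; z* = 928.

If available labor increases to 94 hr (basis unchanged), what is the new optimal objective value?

944

Check each constraint at x*: butter 64/64 (tight); flour 46/67 (slack 21); labor 92/92 (tight); yeast 110/131 (slack 21).
By complementary slackness, y = 0 for the non-binding constraints.
Dual feasibility on the basic columns requires 2·y_butter + 6·y_labor = 54, 4·y_butter + 2·y_labor = 28.
→ y_butter = 3 and y_labor = 8.
Δz = y_labor·Δb = 8 × (2) = 16, so new z* = 928 + 16 = 944.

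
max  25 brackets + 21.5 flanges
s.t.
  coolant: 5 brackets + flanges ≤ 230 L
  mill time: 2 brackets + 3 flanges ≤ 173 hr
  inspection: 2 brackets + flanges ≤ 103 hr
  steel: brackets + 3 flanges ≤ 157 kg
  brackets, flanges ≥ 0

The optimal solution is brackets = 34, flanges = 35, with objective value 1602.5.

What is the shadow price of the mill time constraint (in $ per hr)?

4.5

At the optimum: coolant uses 205 of 230 (slack = 25); mill time uses 173 of 173 (binding); inspection uses 103 of 103 (binding); steel uses 139 of 157 (slack = 18).
Slack constraints have shadow price 0 (complementary slackness).
Dual feasibility on the basic columns requires 2·y_mill time + 2·y_inspection = 25, 3·y_mill time + 1·y_inspection = 21.5.
This yields shadow prices y_mill time = 4.5, y_inspection = 8.
Shadow price of mill time = 4.5.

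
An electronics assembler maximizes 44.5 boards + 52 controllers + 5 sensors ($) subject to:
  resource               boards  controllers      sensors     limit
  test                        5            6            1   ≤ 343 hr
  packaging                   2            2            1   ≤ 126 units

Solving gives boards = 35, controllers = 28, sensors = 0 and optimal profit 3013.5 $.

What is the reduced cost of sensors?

-6

At the optimum: test uses 343 of 343 (binding); packaging uses 126 of 126 (binding).
From A_Bᵀ y = c: 5·y_test + 2·y_packaging = 44.5; 6·y_test + 2·y_packaging = 52.
→ y_test = 7.5 and y_packaging = 3.5.
Reduced cost of sensors: c₃ − yᵀa₃ = 5 − (7.5·1 + 3.5·1) = 5 − 11 = -6.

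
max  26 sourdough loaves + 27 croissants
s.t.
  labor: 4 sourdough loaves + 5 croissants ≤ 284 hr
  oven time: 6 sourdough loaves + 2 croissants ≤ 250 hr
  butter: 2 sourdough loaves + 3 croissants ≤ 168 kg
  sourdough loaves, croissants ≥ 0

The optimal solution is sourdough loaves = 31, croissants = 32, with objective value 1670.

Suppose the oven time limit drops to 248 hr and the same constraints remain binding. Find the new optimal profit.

1668

Check each constraint at x*: labor 284/284 (tight); oven time 250/250 (tight); butter 158/168 (slack 10).
Since butter is not tight, its dual is 0.
The binding rows give the dual system: 4·y_labor + 6·y_oven time = 26 and 5·y_labor + 2·y_oven time = 27.
This yields shadow prices y_labor = 5, y_oven time = 1.
Δz = y_oven time·Δb = 1 × (-2) = -2, so new z* = 1670 − 2 = 1668.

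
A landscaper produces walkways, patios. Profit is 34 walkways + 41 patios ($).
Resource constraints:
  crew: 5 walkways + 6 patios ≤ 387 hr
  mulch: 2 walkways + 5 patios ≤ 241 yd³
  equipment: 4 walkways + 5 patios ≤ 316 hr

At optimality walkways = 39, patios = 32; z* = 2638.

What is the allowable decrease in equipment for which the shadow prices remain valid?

6.4

Binding constraints: crew, equipment. The basis is B = [[5,6],[4,5]] with det 1.
Per unit decrease in equipment, x* moves by d = (6, -5).
The basis stays optimal until patios reaches 0; allowable decrease = 6.4 hr.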